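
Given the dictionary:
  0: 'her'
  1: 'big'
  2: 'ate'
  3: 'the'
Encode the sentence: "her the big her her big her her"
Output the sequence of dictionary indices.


Look up each word in the dictionary:
  'her' -> 0
  'the' -> 3
  'big' -> 1
  'her' -> 0
  'her' -> 0
  'big' -> 1
  'her' -> 0
  'her' -> 0

Encoded: [0, 3, 1, 0, 0, 1, 0, 0]


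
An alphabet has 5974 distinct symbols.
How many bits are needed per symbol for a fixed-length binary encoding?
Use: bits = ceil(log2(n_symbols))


log2(5974) = 12.5445
Bracket: 2^12 = 4096 < 5974 <= 2^13 = 8192
So ceil(log2(5974)) = 13

bits = ceil(log2(5974)) = ceil(12.5445) = 13 bits


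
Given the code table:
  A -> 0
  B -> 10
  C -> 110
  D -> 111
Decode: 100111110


Decoding:
10 -> B
0 -> A
111 -> D
110 -> C


Result: BADC


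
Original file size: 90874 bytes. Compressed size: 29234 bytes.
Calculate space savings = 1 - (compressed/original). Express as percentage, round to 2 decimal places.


ratio = compressed/original = 29234/90874 = 0.321698
savings = 1 - ratio = 1 - 0.321698 = 0.678302
as a percentage: 0.678302 * 100 = 67.83%

Space savings = 1 - 29234/90874 = 67.83%


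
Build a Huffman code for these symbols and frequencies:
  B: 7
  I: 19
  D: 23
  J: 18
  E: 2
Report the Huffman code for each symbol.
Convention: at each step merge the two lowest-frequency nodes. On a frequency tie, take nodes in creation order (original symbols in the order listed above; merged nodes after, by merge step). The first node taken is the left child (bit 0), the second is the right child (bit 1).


Huffman tree construction:
Step 1: Merge E(2) + B(7) = 9
Step 2: Merge (E+B)(9) + J(18) = 27
Step 3: Merge I(19) + D(23) = 42
Step 4: Merge ((E+B)+J)(27) + (I+D)(42) = 69
Read each symbol's code off the tree from the root (left child = 0, right child = 1).

Codes:
  B: 001 (length 3)
  I: 10 (length 2)
  D: 11 (length 2)
  J: 01 (length 2)
  E: 000 (length 3)
Average code length: 147/69 = 2.1304 bits/symbol


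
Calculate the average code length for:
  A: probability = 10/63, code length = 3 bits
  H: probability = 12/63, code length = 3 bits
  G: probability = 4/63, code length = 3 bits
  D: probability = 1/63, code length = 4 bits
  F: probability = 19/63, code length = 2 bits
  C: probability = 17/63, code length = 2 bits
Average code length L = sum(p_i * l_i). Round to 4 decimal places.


Weighted contributions p_i * l_i:
  A: (10/63) * 3 = 30/63
  H: (12/63) * 3 = 36/63
  G: (4/63) * 3 = 12/63
  D: (1/63) * 4 = 4/63
  F: (19/63) * 2 = 38/63
  C: (17/63) * 2 = 34/63
Sum = (30 + 36 + 12 + 4 + 38 + 34)/63 = 154/63

L = 154/63 = 2.4444 bits/symbol


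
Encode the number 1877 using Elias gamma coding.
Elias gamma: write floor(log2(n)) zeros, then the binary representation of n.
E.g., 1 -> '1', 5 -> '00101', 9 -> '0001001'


num_bits = floor(log2(1877)) + 1 = 11
leading_zeros = num_bits - 1 = 10
binary(1877) = 11101010101

Elias gamma(1877) = '0000000000' + '11101010101' = 000000000011101010101 (21 bits)


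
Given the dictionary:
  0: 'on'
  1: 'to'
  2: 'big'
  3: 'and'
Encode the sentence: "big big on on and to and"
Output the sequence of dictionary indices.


Look up each word in the dictionary:
  'big' -> 2
  'big' -> 2
  'on' -> 0
  'on' -> 0
  'and' -> 3
  'to' -> 1
  'and' -> 3

Encoded: [2, 2, 0, 0, 3, 1, 3]


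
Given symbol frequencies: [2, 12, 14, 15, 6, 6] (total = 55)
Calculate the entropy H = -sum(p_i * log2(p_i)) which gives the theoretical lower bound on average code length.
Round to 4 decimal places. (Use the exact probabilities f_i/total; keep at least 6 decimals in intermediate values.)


Per-symbol terms -p_i * log2(p_i) with p_i = f_i/55:
  p = 2/55 = 0.036364: log2(p) = -4.781360, -p*log2(p) = 0.173868
  p = 12/55 = 0.218182: log2(p) = -2.196397, -p*log2(p) = 0.479214
  p = 14/55 = 0.254545: log2(p) = -1.974005, -p*log2(p) = 0.502474
  p = 15/55 = 0.272727: log2(p) = -1.874469, -p*log2(p) = 0.511219
  p = 6/55 = 0.109091: log2(p) = -3.196397, -p*log2(p) = 0.348698
  p = 6/55 = 0.109091: log2(p) = -3.196397, -p*log2(p) = 0.348698
H = 0.173868 + 0.479214 + 0.502474 + 0.511219 + 0.348698 + 0.348698 = 2.364171

H = 2.3642 bits/symbol


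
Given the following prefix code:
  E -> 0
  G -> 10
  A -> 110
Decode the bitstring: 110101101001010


Decoding step by step:
Bits 110 -> A
Bits 10 -> G
Bits 110 -> A
Bits 10 -> G
Bits 0 -> E
Bits 10 -> G
Bits 10 -> G


Decoded message: AGAGEGG


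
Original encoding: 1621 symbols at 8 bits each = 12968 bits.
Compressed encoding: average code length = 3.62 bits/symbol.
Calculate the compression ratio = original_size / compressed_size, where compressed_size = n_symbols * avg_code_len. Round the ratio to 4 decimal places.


original_size = n_symbols * orig_bits = 1621 * 8 = 12968 bits
compressed_size = n_symbols * avg_code_len = 1621 * 3.62 = 5868.02 bits
ratio = original_size / compressed_size = 12968 / 5868.02 = 2.2099

Compression ratio = 2.2099


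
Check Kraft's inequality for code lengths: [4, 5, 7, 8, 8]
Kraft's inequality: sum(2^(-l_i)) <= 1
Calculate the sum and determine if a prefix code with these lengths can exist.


Sum = 2^(-4) + 2^(-5) + 2^(-7) + 2^(-8) + 2^(-8)
    = 0.0625 + 0.03125 + 0.0078125 + 0.00390625 + 0.00390625
    = 28/256 = 0.109375
Since 0.109375 <= 1, Kraft's inequality IS satisfied.
A prefix code with these lengths CAN exist.

Kraft sum = 0.109375. Satisfied.


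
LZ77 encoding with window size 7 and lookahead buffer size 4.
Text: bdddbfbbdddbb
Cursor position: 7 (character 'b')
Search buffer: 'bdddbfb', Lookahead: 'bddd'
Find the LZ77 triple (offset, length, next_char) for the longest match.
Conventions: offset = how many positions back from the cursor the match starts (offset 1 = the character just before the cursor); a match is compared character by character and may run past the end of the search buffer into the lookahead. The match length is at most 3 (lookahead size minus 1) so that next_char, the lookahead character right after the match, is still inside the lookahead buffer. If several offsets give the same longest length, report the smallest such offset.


Try each offset into the search buffer:
  offset=1 (pos 6, char 'b'): match length 1
  offset=2 (pos 5, char 'f'): match length 0
  offset=3 (pos 4, char 'b'): match length 1
  offset=4 (pos 3, char 'd'): match length 0
  offset=5 (pos 2, char 'd'): match length 0
  offset=6 (pos 1, char 'd'): match length 0
  offset=7 (pos 0, char 'b'): match length 3
Longest match has length 3 at offset 7.
next_char = character at position 7 + 3 = 10 -> 'd'

Best match: offset=7, length=3 (matching 'bdd' starting at position 0)
LZ77 triple: (7, 3, 'd')


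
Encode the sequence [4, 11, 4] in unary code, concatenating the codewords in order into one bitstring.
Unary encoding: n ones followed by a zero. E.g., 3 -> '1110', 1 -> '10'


Encode each number as n ones followed by a terminating 0:
  4 -> 11110 (5 bits)
  11 -> 111111111110 (12 bits)
  4 -> 11110 (5 bits)
Total length = 5 + 12 + 5 = 22 bits.

Unary([4, 11, 4]) = 1111011111111111011110 (22 bits)


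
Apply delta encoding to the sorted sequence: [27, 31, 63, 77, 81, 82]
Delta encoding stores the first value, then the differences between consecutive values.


First value: 27
Deltas:
  31 - 27 = 4
  63 - 31 = 32
  77 - 63 = 14
  81 - 77 = 4
  82 - 81 = 1


Delta encoded: [27, 4, 32, 14, 4, 1]


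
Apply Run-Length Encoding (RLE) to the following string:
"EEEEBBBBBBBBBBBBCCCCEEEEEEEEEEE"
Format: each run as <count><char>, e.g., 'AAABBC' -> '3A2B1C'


Scanning runs left to right:
  i=0: run of 'E' x 4 -> '4E'
  i=4: run of 'B' x 12 -> '12B'
  i=16: run of 'C' x 4 -> '4C'
  i=20: run of 'E' x 11 -> '11E'

RLE = 4E12B4C11E


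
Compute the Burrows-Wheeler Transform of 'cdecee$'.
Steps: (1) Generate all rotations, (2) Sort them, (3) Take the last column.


Rotations (sorted):
  0: $cdecee -> last char: e
  1: cdecee$ -> last char: $
  2: cee$cde -> last char: e
  3: decee$c -> last char: c
  4: e$cdece -> last char: e
  5: ecee$cd -> last char: d
  6: ee$cdec -> last char: c


BWT = e$ecedc


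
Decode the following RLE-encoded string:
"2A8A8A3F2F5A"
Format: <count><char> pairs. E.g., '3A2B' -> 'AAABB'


Expanding each <count><char> pair:
  2A -> 'AA'
  8A -> 'AAAAAAAA'
  8A -> 'AAAAAAAA'
  3F -> 'FFF'
  2F -> 'FF'
  5A -> 'AAAAA'

Decoded = AAAAAAAAAAAAAAAAAAFFFFFAAAAA


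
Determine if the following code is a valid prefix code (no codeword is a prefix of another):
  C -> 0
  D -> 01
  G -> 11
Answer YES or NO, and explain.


Checking each pair (does one codeword prefix another?):
  C='0' vs D='01': prefix -- VIOLATION

NO -- this is NOT a valid prefix code. C (0) is a prefix of D (01).


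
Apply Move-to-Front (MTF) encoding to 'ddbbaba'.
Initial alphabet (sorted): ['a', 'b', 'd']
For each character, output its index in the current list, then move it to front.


MTF encoding:
'd': index 2 in ['a', 'b', 'd'] -> ['d', 'a', 'b']
'd': index 0 in ['d', 'a', 'b'] -> ['d', 'a', 'b']
'b': index 2 in ['d', 'a', 'b'] -> ['b', 'd', 'a']
'b': index 0 in ['b', 'd', 'a'] -> ['b', 'd', 'a']
'a': index 2 in ['b', 'd', 'a'] -> ['a', 'b', 'd']
'b': index 1 in ['a', 'b', 'd'] -> ['b', 'a', 'd']
'a': index 1 in ['b', 'a', 'd'] -> ['a', 'b', 'd']


Output: [2, 0, 2, 0, 2, 1, 1]


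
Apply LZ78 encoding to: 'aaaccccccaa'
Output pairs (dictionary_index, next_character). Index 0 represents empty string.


LZ78 encoding steps:
Dictionary: {0: ''}
Step 1: w='' (idx 0), next='a' -> output (0, 'a'), add 'a' as idx 1
Step 2: w='a' (idx 1), next='a' -> output (1, 'a'), add 'aa' as idx 2
Step 3: w='' (idx 0), next='c' -> output (0, 'c'), add 'c' as idx 3
Step 4: w='c' (idx 3), next='c' -> output (3, 'c'), add 'cc' as idx 4
Step 5: w='cc' (idx 4), next='c' -> output (4, 'c'), add 'ccc' as idx 5
Step 6: w='aa' (idx 2), end of input -> output (2, '')


Encoded: [(0, 'a'), (1, 'a'), (0, 'c'), (3, 'c'), (4, 'c'), (2, '')]


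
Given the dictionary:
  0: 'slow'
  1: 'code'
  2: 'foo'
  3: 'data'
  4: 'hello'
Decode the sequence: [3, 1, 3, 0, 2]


Look up each index in the dictionary:
  3 -> 'data'
  1 -> 'code'
  3 -> 'data'
  0 -> 'slow'
  2 -> 'foo'

Decoded: "data code data slow foo"


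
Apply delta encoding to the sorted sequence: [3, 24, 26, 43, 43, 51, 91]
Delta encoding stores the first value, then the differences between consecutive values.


First value: 3
Deltas:
  24 - 3 = 21
  26 - 24 = 2
  43 - 26 = 17
  43 - 43 = 0
  51 - 43 = 8
  91 - 51 = 40


Delta encoded: [3, 21, 2, 17, 0, 8, 40]


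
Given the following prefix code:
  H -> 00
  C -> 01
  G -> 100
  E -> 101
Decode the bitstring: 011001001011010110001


Decoding step by step:
Bits 01 -> C
Bits 100 -> G
Bits 100 -> G
Bits 101 -> E
Bits 101 -> E
Bits 01 -> C
Bits 100 -> G
Bits 01 -> C


Decoded message: CGGEECGC


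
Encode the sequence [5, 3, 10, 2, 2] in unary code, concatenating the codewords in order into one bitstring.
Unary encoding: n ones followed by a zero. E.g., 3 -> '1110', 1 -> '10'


Encode each number as n ones followed by a terminating 0:
  5 -> 111110 (6 bits)
  3 -> 1110 (4 bits)
  10 -> 11111111110 (11 bits)
  2 -> 110 (3 bits)
  2 -> 110 (3 bits)
Total length = 6 + 4 + 11 + 3 + 3 = 27 bits.

Unary([5, 3, 10, 2, 2]) = 111110111011111111110110110 (27 bits)


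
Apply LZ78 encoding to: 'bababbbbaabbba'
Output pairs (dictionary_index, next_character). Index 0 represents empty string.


LZ78 encoding steps:
Dictionary: {0: ''}
Step 1: w='' (idx 0), next='b' -> output (0, 'b'), add 'b' as idx 1
Step 2: w='' (idx 0), next='a' -> output (0, 'a'), add 'a' as idx 2
Step 3: w='b' (idx 1), next='a' -> output (1, 'a'), add 'ba' as idx 3
Step 4: w='b' (idx 1), next='b' -> output (1, 'b'), add 'bb' as idx 4
Step 5: w='bb' (idx 4), next='a' -> output (4, 'a'), add 'bba' as idx 5
Step 6: w='a' (idx 2), next='b' -> output (2, 'b'), add 'ab' as idx 6
Step 7: w='bba' (idx 5), end of input -> output (5, '')


Encoded: [(0, 'b'), (0, 'a'), (1, 'a'), (1, 'b'), (4, 'a'), (2, 'b'), (5, '')]


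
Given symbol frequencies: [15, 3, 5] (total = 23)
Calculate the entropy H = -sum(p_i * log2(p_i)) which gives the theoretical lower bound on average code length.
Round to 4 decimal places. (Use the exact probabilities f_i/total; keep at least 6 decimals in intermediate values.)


Per-symbol terms -p_i * log2(p_i) with p_i = f_i/23:
  p = 15/23 = 0.652174: log2(p) = -0.616671, -p*log2(p) = 0.402177
  p = 3/23 = 0.130435: log2(p) = -2.938599, -p*log2(p) = 0.383296
  p = 5/23 = 0.217391: log2(p) = -2.201634, -p*log2(p) = 0.478616
H = 0.402177 + 0.383296 + 0.478616 = 1.264089

H = 1.2641 bits/symbol


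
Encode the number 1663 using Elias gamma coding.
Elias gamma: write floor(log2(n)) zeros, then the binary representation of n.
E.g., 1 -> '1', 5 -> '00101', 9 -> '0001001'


num_bits = floor(log2(1663)) + 1 = 11
leading_zeros = num_bits - 1 = 10
binary(1663) = 11001111111

Elias gamma(1663) = '0000000000' + '11001111111' = 000000000011001111111 (21 bits)


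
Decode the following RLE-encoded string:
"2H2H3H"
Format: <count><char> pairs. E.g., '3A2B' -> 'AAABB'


Expanding each <count><char> pair:
  2H -> 'HH'
  2H -> 'HH'
  3H -> 'HHH'

Decoded = HHHHHHH


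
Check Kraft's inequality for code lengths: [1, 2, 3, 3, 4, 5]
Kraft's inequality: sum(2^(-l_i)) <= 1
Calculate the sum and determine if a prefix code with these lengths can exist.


Sum = 2^(-1) + 2^(-2) + 2^(-3) + 2^(-3) + 2^(-4) + 2^(-5)
    = 0.5 + 0.25 + 0.125 + 0.125 + 0.0625 + 0.03125
    = 35/32 = 1.09375
Since 1.09375 > 1, Kraft's inequality is NOT satisfied.
A prefix code with these lengths CANNOT exist.

Kraft sum = 1.09375. Not satisfied.


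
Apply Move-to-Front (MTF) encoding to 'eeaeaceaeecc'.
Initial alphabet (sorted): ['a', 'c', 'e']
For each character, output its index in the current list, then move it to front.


MTF encoding:
'e': index 2 in ['a', 'c', 'e'] -> ['e', 'a', 'c']
'e': index 0 in ['e', 'a', 'c'] -> ['e', 'a', 'c']
'a': index 1 in ['e', 'a', 'c'] -> ['a', 'e', 'c']
'e': index 1 in ['a', 'e', 'c'] -> ['e', 'a', 'c']
'a': index 1 in ['e', 'a', 'c'] -> ['a', 'e', 'c']
'c': index 2 in ['a', 'e', 'c'] -> ['c', 'a', 'e']
'e': index 2 in ['c', 'a', 'e'] -> ['e', 'c', 'a']
'a': index 2 in ['e', 'c', 'a'] -> ['a', 'e', 'c']
'e': index 1 in ['a', 'e', 'c'] -> ['e', 'a', 'c']
'e': index 0 in ['e', 'a', 'c'] -> ['e', 'a', 'c']
'c': index 2 in ['e', 'a', 'c'] -> ['c', 'e', 'a']
'c': index 0 in ['c', 'e', 'a'] -> ['c', 'e', 'a']


Output: [2, 0, 1, 1, 1, 2, 2, 2, 1, 0, 2, 0]


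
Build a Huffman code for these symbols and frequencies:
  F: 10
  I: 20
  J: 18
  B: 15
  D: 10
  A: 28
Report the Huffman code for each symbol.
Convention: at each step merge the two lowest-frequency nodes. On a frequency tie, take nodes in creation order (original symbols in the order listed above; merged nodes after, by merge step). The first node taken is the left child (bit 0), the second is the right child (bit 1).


Huffman tree construction:
Step 1: Merge F(10) + D(10) = 20
Step 2: Merge B(15) + J(18) = 33
Step 3: Merge I(20) + (F+D)(20) = 40
Step 4: Merge A(28) + (B+J)(33) = 61
Step 5: Merge (I+(F+D))(40) + (A+(B+J))(61) = 101
Read each symbol's code off the tree from the root (left child = 0, right child = 1).

Codes:
  F: 010 (length 3)
  I: 00 (length 2)
  J: 111 (length 3)
  B: 110 (length 3)
  D: 011 (length 3)
  A: 10 (length 2)
Average code length: 255/101 = 2.5248 bits/symbol


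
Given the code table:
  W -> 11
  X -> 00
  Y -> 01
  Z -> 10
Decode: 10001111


Decoding:
10 -> Z
00 -> X
11 -> W
11 -> W


Result: ZXWW


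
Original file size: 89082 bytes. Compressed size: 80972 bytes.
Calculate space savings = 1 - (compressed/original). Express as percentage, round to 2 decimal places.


ratio = compressed/original = 80972/89082 = 0.90896
savings = 1 - ratio = 1 - 0.90896 = 0.09104
as a percentage: 0.09104 * 100 = 9.1%

Space savings = 1 - 80972/89082 = 9.1%


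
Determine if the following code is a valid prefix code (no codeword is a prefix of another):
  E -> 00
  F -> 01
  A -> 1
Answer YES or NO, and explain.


Checking each pair (does one codeword prefix another?):
  E='00' vs F='01': no prefix
  E='00' vs A='1': no prefix
  F='01' vs E='00': no prefix
  F='01' vs A='1': no prefix
  A='1' vs E='00': no prefix
  A='1' vs F='01': no prefix
No violation found over all pairs.

YES -- this is a valid prefix code. No codeword is a prefix of any other codeword.


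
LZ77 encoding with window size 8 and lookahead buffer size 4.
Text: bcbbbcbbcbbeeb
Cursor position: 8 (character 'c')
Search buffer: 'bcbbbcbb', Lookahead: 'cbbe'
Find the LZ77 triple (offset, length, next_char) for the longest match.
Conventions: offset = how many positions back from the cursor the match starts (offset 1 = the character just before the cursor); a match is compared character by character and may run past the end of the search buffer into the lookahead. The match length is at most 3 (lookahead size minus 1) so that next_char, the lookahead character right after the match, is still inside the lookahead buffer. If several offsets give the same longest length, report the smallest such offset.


Try each offset into the search buffer:
  offset=1 (pos 7, char 'b'): match length 0
  offset=2 (pos 6, char 'b'): match length 0
  offset=3 (pos 5, char 'c'): match length 3
  offset=4 (pos 4, char 'b'): match length 0
  offset=5 (pos 3, char 'b'): match length 0
  offset=6 (pos 2, char 'b'): match length 0
  offset=7 (pos 1, char 'c'): match length 3
  offset=8 (pos 0, char 'b'): match length 0
Longest match has length 3, found at offsets 3, 7; take the smallest, offset 3.
next_char = character at position 8 + 3 = 11 -> 'e'

Best match: offset=3, length=3 (matching 'cbb' starting at position 5)
LZ77 triple: (3, 3, 'e')


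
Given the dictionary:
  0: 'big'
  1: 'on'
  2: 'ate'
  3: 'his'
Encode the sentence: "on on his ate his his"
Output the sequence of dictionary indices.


Look up each word in the dictionary:
  'on' -> 1
  'on' -> 1
  'his' -> 3
  'ate' -> 2
  'his' -> 3
  'his' -> 3

Encoded: [1, 1, 3, 2, 3, 3]


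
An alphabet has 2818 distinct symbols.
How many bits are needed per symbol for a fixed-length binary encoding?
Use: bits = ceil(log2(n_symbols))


log2(2818) = 11.4605
Bracket: 2^11 = 2048 < 2818 <= 2^12 = 4096
So ceil(log2(2818)) = 12

bits = ceil(log2(2818)) = ceil(11.4605) = 12 bits


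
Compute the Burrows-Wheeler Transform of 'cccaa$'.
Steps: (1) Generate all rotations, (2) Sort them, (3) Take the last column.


Rotations (sorted):
  0: $cccaa -> last char: a
  1: a$ccca -> last char: a
  2: aa$ccc -> last char: c
  3: caa$cc -> last char: c
  4: ccaa$c -> last char: c
  5: cccaa$ -> last char: $


BWT = aaccc$


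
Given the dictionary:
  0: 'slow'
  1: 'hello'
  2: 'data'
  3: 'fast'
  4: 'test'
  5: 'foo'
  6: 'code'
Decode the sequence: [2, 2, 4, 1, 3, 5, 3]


Look up each index in the dictionary:
  2 -> 'data'
  2 -> 'data'
  4 -> 'test'
  1 -> 'hello'
  3 -> 'fast'
  5 -> 'foo'
  3 -> 'fast'

Decoded: "data data test hello fast foo fast"


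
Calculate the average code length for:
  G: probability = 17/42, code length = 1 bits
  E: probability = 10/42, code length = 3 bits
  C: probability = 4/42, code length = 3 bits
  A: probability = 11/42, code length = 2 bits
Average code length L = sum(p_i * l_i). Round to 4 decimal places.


Weighted contributions p_i * l_i:
  G: (17/42) * 1 = 17/42
  E: (10/42) * 3 = 30/42
  C: (4/42) * 3 = 12/42
  A: (11/42) * 2 = 22/42
Sum = (17 + 30 + 12 + 22)/42 = 81/42

L = 81/42 = 1.9286 bits/symbol


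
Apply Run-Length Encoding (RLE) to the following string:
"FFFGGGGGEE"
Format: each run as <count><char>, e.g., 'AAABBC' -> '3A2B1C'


Scanning runs left to right:
  i=0: run of 'F' x 3 -> '3F'
  i=3: run of 'G' x 5 -> '5G'
  i=8: run of 'E' x 2 -> '2E'

RLE = 3F5G2E


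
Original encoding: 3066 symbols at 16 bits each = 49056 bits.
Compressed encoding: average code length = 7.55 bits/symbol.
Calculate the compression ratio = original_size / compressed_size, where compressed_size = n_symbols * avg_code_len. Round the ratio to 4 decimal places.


original_size = n_symbols * orig_bits = 3066 * 16 = 49056 bits
compressed_size = n_symbols * avg_code_len = 3066 * 7.55 = 23148.3 bits
ratio = original_size / compressed_size = 49056 / 23148.3 = 2.1192

Compression ratio = 2.1192


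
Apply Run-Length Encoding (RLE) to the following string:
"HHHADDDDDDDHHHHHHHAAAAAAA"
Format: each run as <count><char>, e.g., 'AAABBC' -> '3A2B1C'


Scanning runs left to right:
  i=0: run of 'H' x 3 -> '3H'
  i=3: run of 'A' x 1 -> '1A'
  i=4: run of 'D' x 7 -> '7D'
  i=11: run of 'H' x 7 -> '7H'
  i=18: run of 'A' x 7 -> '7A'

RLE = 3H1A7D7H7A


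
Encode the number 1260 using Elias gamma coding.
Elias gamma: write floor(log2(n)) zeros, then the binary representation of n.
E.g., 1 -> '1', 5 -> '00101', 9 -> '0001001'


num_bits = floor(log2(1260)) + 1 = 11
leading_zeros = num_bits - 1 = 10
binary(1260) = 10011101100

Elias gamma(1260) = '0000000000' + '10011101100' = 000000000010011101100 (21 bits)


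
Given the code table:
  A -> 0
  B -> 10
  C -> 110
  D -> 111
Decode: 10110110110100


Decoding:
10 -> B
110 -> C
110 -> C
110 -> C
10 -> B
0 -> A


Result: BCCCBA


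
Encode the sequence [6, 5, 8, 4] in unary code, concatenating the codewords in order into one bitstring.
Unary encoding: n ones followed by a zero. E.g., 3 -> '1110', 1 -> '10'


Encode each number as n ones followed by a terminating 0:
  6 -> 1111110 (7 bits)
  5 -> 111110 (6 bits)
  8 -> 111111110 (9 bits)
  4 -> 11110 (5 bits)
Total length = 7 + 6 + 9 + 5 = 27 bits.

Unary([6, 5, 8, 4]) = 111111011111011111111011110 (27 bits)


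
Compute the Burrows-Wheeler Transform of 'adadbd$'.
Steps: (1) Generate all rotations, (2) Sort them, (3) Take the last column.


Rotations (sorted):
  0: $adadbd -> last char: d
  1: adadbd$ -> last char: $
  2: adbd$ad -> last char: d
  3: bd$adad -> last char: d
  4: d$adadb -> last char: b
  5: dadbd$a -> last char: a
  6: dbd$ada -> last char: a


BWT = d$ddbaa


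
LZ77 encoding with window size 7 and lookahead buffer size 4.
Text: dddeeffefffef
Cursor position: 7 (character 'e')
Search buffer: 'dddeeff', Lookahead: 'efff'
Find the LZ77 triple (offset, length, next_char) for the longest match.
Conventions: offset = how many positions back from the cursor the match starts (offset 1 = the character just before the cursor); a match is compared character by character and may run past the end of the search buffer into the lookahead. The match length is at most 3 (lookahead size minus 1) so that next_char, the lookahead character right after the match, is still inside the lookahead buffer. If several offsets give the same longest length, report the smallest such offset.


Try each offset into the search buffer:
  offset=1 (pos 6, char 'f'): match length 0
  offset=2 (pos 5, char 'f'): match length 0
  offset=3 (pos 4, char 'e'): match length 3
  offset=4 (pos 3, char 'e'): match length 1
  offset=5 (pos 2, char 'd'): match length 0
  offset=6 (pos 1, char 'd'): match length 0
  offset=7 (pos 0, char 'd'): match length 0
Longest match has length 3 at offset 3.
next_char = character at position 7 + 3 = 10 -> 'f'

Best match: offset=3, length=3 (matching 'eff' starting at position 4)
LZ77 triple: (3, 3, 'f')


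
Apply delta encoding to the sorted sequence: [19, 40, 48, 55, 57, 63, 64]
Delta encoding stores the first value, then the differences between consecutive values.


First value: 19
Deltas:
  40 - 19 = 21
  48 - 40 = 8
  55 - 48 = 7
  57 - 55 = 2
  63 - 57 = 6
  64 - 63 = 1


Delta encoded: [19, 21, 8, 7, 2, 6, 1]


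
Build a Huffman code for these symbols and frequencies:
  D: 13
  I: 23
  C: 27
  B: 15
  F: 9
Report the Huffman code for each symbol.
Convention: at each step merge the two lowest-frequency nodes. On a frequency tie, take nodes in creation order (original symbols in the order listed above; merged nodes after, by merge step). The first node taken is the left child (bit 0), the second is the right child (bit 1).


Huffman tree construction:
Step 1: Merge F(9) + D(13) = 22
Step 2: Merge B(15) + (F+D)(22) = 37
Step 3: Merge I(23) + C(27) = 50
Step 4: Merge (B+(F+D))(37) + (I+C)(50) = 87
Read each symbol's code off the tree from the root (left child = 0, right child = 1).

Codes:
  D: 011 (length 3)
  I: 10 (length 2)
  C: 11 (length 2)
  B: 00 (length 2)
  F: 010 (length 3)
Average code length: 196/87 = 2.2529 bits/symbol


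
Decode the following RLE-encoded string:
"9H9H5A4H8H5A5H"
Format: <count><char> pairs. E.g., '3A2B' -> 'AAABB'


Expanding each <count><char> pair:
  9H -> 'HHHHHHHHH'
  9H -> 'HHHHHHHHH'
  5A -> 'AAAAA'
  4H -> 'HHHH'
  8H -> 'HHHHHHHH'
  5A -> 'AAAAA'
  5H -> 'HHHHH'

Decoded = HHHHHHHHHHHHHHHHHHAAAAAHHHHHHHHHHHHAAAAAHHHHH


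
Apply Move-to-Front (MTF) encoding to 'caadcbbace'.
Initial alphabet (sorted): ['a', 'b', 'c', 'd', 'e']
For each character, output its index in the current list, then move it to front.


MTF encoding:
'c': index 2 in ['a', 'b', 'c', 'd', 'e'] -> ['c', 'a', 'b', 'd', 'e']
'a': index 1 in ['c', 'a', 'b', 'd', 'e'] -> ['a', 'c', 'b', 'd', 'e']
'a': index 0 in ['a', 'c', 'b', 'd', 'e'] -> ['a', 'c', 'b', 'd', 'e']
'd': index 3 in ['a', 'c', 'b', 'd', 'e'] -> ['d', 'a', 'c', 'b', 'e']
'c': index 2 in ['d', 'a', 'c', 'b', 'e'] -> ['c', 'd', 'a', 'b', 'e']
'b': index 3 in ['c', 'd', 'a', 'b', 'e'] -> ['b', 'c', 'd', 'a', 'e']
'b': index 0 in ['b', 'c', 'd', 'a', 'e'] -> ['b', 'c', 'd', 'a', 'e']
'a': index 3 in ['b', 'c', 'd', 'a', 'e'] -> ['a', 'b', 'c', 'd', 'e']
'c': index 2 in ['a', 'b', 'c', 'd', 'e'] -> ['c', 'a', 'b', 'd', 'e']
'e': index 4 in ['c', 'a', 'b', 'd', 'e'] -> ['e', 'c', 'a', 'b', 'd']


Output: [2, 1, 0, 3, 2, 3, 0, 3, 2, 4]


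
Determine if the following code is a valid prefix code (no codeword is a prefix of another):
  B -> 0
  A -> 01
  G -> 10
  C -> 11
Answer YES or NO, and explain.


Checking each pair (does one codeword prefix another?):
  B='0' vs A='01': prefix -- VIOLATION

NO -- this is NOT a valid prefix code. B (0) is a prefix of A (01).


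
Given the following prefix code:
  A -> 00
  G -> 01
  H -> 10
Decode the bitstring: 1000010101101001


Decoding step by step:
Bits 10 -> H
Bits 00 -> A
Bits 01 -> G
Bits 01 -> G
Bits 01 -> G
Bits 10 -> H
Bits 10 -> H
Bits 01 -> G


Decoded message: HAGGGHHG


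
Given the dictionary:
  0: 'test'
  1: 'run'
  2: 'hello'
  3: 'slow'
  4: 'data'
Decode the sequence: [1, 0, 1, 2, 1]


Look up each index in the dictionary:
  1 -> 'run'
  0 -> 'test'
  1 -> 'run'
  2 -> 'hello'
  1 -> 'run'

Decoded: "run test run hello run"


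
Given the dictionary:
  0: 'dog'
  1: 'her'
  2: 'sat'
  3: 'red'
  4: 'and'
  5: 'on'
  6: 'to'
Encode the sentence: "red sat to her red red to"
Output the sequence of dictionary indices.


Look up each word in the dictionary:
  'red' -> 3
  'sat' -> 2
  'to' -> 6
  'her' -> 1
  'red' -> 3
  'red' -> 3
  'to' -> 6

Encoded: [3, 2, 6, 1, 3, 3, 6]


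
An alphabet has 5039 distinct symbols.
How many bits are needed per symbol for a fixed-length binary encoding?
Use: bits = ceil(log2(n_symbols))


log2(5039) = 12.2989
Bracket: 2^12 = 4096 < 5039 <= 2^13 = 8192
So ceil(log2(5039)) = 13

bits = ceil(log2(5039)) = ceil(12.2989) = 13 bits


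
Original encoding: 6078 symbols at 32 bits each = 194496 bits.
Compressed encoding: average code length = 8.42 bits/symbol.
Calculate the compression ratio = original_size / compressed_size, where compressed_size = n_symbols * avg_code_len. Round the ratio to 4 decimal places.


original_size = n_symbols * orig_bits = 6078 * 32 = 194496 bits
compressed_size = n_symbols * avg_code_len = 6078 * 8.42 = 51176.76 bits
ratio = original_size / compressed_size = 194496 / 51176.76 = 3.8005

Compression ratio = 3.8005


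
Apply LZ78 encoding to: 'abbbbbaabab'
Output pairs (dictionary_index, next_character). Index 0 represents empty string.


LZ78 encoding steps:
Dictionary: {0: ''}
Step 1: w='' (idx 0), next='a' -> output (0, 'a'), add 'a' as idx 1
Step 2: w='' (idx 0), next='b' -> output (0, 'b'), add 'b' as idx 2
Step 3: w='b' (idx 2), next='b' -> output (2, 'b'), add 'bb' as idx 3
Step 4: w='bb' (idx 3), next='a' -> output (3, 'a'), add 'bba' as idx 4
Step 5: w='a' (idx 1), next='b' -> output (1, 'b'), add 'ab' as idx 5
Step 6: w='ab' (idx 5), end of input -> output (5, '')


Encoded: [(0, 'a'), (0, 'b'), (2, 'b'), (3, 'a'), (1, 'b'), (5, '')]


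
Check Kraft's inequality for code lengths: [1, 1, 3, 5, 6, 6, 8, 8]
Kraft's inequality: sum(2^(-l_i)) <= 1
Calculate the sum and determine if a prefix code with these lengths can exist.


Sum = 2^(-1) + 2^(-1) + 2^(-3) + 2^(-5) + 2^(-6) + 2^(-6) + 2^(-8) + 2^(-8)
    = 0.5 + 0.5 + 0.125 + 0.03125 + 0.015625 + 0.015625 + 0.00390625 + 0.00390625
    = 306/256 = 1.1953125
Since 1.1953125 > 1, Kraft's inequality is NOT satisfied.
A prefix code with these lengths CANNOT exist.

Kraft sum = 1.1953125. Not satisfied.


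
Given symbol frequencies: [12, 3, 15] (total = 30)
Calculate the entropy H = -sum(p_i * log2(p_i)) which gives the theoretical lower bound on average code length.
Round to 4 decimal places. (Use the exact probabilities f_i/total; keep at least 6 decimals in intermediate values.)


Per-symbol terms -p_i * log2(p_i) with p_i = f_i/30:
  p = 12/30 = 0.400000: log2(p) = -1.321928, -p*log2(p) = 0.528771
  p = 3/30 = 0.100000: log2(p) = -3.321928, -p*log2(p) = 0.332193
  p = 15/30 = 0.500000: log2(p) = -1.000000, -p*log2(p) = 0.500000
H = 0.528771 + 0.332193 + 0.500000 = 1.360964

H = 1.361 bits/symbol


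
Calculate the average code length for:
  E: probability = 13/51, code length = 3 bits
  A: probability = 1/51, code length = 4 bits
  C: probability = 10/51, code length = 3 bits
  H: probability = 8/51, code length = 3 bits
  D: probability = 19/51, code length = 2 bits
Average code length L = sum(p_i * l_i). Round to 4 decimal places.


Weighted contributions p_i * l_i:
  E: (13/51) * 3 = 39/51
  A: (1/51) * 4 = 4/51
  C: (10/51) * 3 = 30/51
  H: (8/51) * 3 = 24/51
  D: (19/51) * 2 = 38/51
Sum = (39 + 4 + 30 + 24 + 38)/51 = 135/51

L = 135/51 = 2.6471 bits/symbol


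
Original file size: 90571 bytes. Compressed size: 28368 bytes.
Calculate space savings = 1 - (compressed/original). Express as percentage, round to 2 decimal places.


ratio = compressed/original = 28368/90571 = 0.313213
savings = 1 - ratio = 1 - 0.313213 = 0.686787
as a percentage: 0.686787 * 100 = 68.68%

Space savings = 1 - 28368/90571 = 68.68%


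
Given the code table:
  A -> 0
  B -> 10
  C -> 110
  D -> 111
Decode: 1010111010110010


Decoding:
10 -> B
10 -> B
111 -> D
0 -> A
10 -> B
110 -> C
0 -> A
10 -> B


Result: BBDABCAB


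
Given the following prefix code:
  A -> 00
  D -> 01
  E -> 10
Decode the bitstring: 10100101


Decoding step by step:
Bits 10 -> E
Bits 10 -> E
Bits 01 -> D
Bits 01 -> D


Decoded message: EEDD


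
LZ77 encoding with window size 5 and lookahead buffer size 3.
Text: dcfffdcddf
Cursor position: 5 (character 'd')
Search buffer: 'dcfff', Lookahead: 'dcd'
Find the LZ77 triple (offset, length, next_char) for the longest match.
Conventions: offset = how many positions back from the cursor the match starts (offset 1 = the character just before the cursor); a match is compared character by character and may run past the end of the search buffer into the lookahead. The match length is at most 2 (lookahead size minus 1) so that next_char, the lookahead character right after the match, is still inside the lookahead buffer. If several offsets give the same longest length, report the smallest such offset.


Try each offset into the search buffer:
  offset=1 (pos 4, char 'f'): match length 0
  offset=2 (pos 3, char 'f'): match length 0
  offset=3 (pos 2, char 'f'): match length 0
  offset=4 (pos 1, char 'c'): match length 0
  offset=5 (pos 0, char 'd'): match length 2
Longest match has length 2 at offset 5.
next_char = character at position 5 + 2 = 7 -> 'd'

Best match: offset=5, length=2 (matching 'dc' starting at position 0)
LZ77 triple: (5, 2, 'd')


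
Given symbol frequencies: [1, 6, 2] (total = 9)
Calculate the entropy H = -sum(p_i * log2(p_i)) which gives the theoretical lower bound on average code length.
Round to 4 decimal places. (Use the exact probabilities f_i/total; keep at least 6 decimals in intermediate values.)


Per-symbol terms -p_i * log2(p_i) with p_i = f_i/9:
  p = 1/9 = 0.111111: log2(p) = -3.169925, -p*log2(p) = 0.352214
  p = 6/9 = 0.666667: log2(p) = -0.584963, -p*log2(p) = 0.389975
  p = 2/9 = 0.222222: log2(p) = -2.169925, -p*log2(p) = 0.482206
H = 0.352214 + 0.389975 + 0.482206 = 1.224395

H = 1.2244 bits/symbol


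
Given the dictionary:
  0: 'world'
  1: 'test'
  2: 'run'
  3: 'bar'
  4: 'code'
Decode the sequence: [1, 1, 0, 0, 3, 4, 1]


Look up each index in the dictionary:
  1 -> 'test'
  1 -> 'test'
  0 -> 'world'
  0 -> 'world'
  3 -> 'bar'
  4 -> 'code'
  1 -> 'test'

Decoded: "test test world world bar code test"


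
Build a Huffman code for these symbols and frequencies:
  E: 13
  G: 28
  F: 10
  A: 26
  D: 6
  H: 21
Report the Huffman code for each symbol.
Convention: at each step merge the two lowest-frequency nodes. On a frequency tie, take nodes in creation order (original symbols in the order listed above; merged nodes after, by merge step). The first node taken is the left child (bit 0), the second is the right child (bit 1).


Huffman tree construction:
Step 1: Merge D(6) + F(10) = 16
Step 2: Merge E(13) + (D+F)(16) = 29
Step 3: Merge H(21) + A(26) = 47
Step 4: Merge G(28) + (E+(D+F))(29) = 57
Step 5: Merge (H+A)(47) + (G+(E+(D+F)))(57) = 104
Read each symbol's code off the tree from the root (left child = 0, right child = 1).

Codes:
  E: 110 (length 3)
  G: 10 (length 2)
  F: 1111 (length 4)
  A: 01 (length 2)
  D: 1110 (length 4)
  H: 00 (length 2)
Average code length: 253/104 = 2.4327 bits/symbol


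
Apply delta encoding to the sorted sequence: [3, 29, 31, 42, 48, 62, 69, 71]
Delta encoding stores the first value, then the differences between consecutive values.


First value: 3
Deltas:
  29 - 3 = 26
  31 - 29 = 2
  42 - 31 = 11
  48 - 42 = 6
  62 - 48 = 14
  69 - 62 = 7
  71 - 69 = 2


Delta encoded: [3, 26, 2, 11, 6, 14, 7, 2]


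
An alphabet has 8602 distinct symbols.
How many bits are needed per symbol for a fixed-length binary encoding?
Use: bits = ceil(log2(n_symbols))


log2(8602) = 13.0705
Bracket: 2^13 = 8192 < 8602 <= 2^14 = 16384
So ceil(log2(8602)) = 14

bits = ceil(log2(8602)) = ceil(13.0705) = 14 bits


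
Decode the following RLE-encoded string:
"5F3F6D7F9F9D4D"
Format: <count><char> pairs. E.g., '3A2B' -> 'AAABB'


Expanding each <count><char> pair:
  5F -> 'FFFFF'
  3F -> 'FFF'
  6D -> 'DDDDDD'
  7F -> 'FFFFFFF'
  9F -> 'FFFFFFFFF'
  9D -> 'DDDDDDDDD'
  4D -> 'DDDD'

Decoded = FFFFFFFFDDDDDDFFFFFFFFFFFFFFFFDDDDDDDDDDDDD


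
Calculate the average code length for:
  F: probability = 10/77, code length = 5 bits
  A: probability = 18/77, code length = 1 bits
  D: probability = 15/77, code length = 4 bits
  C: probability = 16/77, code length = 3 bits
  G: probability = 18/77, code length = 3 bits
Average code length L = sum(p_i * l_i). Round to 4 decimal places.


Weighted contributions p_i * l_i:
  F: (10/77) * 5 = 50/77
  A: (18/77) * 1 = 18/77
  D: (15/77) * 4 = 60/77
  C: (16/77) * 3 = 48/77
  G: (18/77) * 3 = 54/77
Sum = (50 + 18 + 60 + 48 + 54)/77 = 230/77

L = 230/77 = 2.9870 bits/symbol


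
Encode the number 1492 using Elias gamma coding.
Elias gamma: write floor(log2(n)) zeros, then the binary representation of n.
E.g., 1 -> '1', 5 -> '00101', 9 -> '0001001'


num_bits = floor(log2(1492)) + 1 = 11
leading_zeros = num_bits - 1 = 10
binary(1492) = 10111010100

Elias gamma(1492) = '0000000000' + '10111010100' = 000000000010111010100 (21 bits)


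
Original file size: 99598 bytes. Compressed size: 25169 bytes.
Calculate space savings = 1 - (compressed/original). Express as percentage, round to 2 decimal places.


ratio = compressed/original = 25169/99598 = 0.252706
savings = 1 - ratio = 1 - 0.252706 = 0.747294
as a percentage: 0.747294 * 100 = 74.73%

Space savings = 1 - 25169/99598 = 74.73%


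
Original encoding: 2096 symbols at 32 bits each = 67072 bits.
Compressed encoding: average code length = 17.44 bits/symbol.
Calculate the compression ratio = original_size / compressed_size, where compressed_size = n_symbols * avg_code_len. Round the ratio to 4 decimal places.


original_size = n_symbols * orig_bits = 2096 * 32 = 67072 bits
compressed_size = n_symbols * avg_code_len = 2096 * 17.44 = 36554.24 bits
ratio = original_size / compressed_size = 67072 / 36554.24 = 1.8349

Compression ratio = 1.8349


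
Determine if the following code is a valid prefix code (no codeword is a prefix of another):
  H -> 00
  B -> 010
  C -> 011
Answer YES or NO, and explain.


Checking each pair (does one codeword prefix another?):
  H='00' vs B='010': no prefix
  H='00' vs C='011': no prefix
  B='010' vs H='00': no prefix
  B='010' vs C='011': no prefix
  C='011' vs H='00': no prefix
  C='011' vs B='010': no prefix
No violation found over all pairs.

YES -- this is a valid prefix code. No codeword is a prefix of any other codeword.


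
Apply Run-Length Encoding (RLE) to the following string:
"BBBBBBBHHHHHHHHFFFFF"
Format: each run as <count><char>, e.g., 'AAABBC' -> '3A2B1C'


Scanning runs left to right:
  i=0: run of 'B' x 7 -> '7B'
  i=7: run of 'H' x 8 -> '8H'
  i=15: run of 'F' x 5 -> '5F'

RLE = 7B8H5F


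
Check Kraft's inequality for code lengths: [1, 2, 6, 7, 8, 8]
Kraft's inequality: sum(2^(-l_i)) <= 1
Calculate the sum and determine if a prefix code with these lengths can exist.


Sum = 2^(-1) + 2^(-2) + 2^(-6) + 2^(-7) + 2^(-8) + 2^(-8)
    = 0.5 + 0.25 + 0.015625 + 0.0078125 + 0.00390625 + 0.00390625
    = 200/256 = 0.78125
Since 0.78125 <= 1, Kraft's inequality IS satisfied.
A prefix code with these lengths CAN exist.

Kraft sum = 0.78125. Satisfied.


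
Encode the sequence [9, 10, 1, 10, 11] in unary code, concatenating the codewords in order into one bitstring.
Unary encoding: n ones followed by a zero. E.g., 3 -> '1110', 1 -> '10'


Encode each number as n ones followed by a terminating 0:
  9 -> 1111111110 (10 bits)
  10 -> 11111111110 (11 bits)
  1 -> 10 (2 bits)
  10 -> 11111111110 (11 bits)
  11 -> 111111111110 (12 bits)
Total length = 10 + 11 + 2 + 11 + 12 = 46 bits.

Unary([9, 10, 1, 10, 11]) = 1111111110111111111101011111111110111111111110 (46 bits)


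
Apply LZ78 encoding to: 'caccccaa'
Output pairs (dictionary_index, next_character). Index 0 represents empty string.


LZ78 encoding steps:
Dictionary: {0: ''}
Step 1: w='' (idx 0), next='c' -> output (0, 'c'), add 'c' as idx 1
Step 2: w='' (idx 0), next='a' -> output (0, 'a'), add 'a' as idx 2
Step 3: w='c' (idx 1), next='c' -> output (1, 'c'), add 'cc' as idx 3
Step 4: w='cc' (idx 3), next='a' -> output (3, 'a'), add 'cca' as idx 4
Step 5: w='a' (idx 2), end of input -> output (2, '')


Encoded: [(0, 'c'), (0, 'a'), (1, 'c'), (3, 'a'), (2, '')]


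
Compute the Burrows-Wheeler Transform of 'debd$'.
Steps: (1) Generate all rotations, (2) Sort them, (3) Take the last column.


Rotations (sorted):
  0: $debd -> last char: d
  1: bd$de -> last char: e
  2: d$deb -> last char: b
  3: debd$ -> last char: $
  4: ebd$d -> last char: d


BWT = deb$d


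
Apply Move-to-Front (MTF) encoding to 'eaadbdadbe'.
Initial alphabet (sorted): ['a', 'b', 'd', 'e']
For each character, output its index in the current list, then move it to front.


MTF encoding:
'e': index 3 in ['a', 'b', 'd', 'e'] -> ['e', 'a', 'b', 'd']
'a': index 1 in ['e', 'a', 'b', 'd'] -> ['a', 'e', 'b', 'd']
'a': index 0 in ['a', 'e', 'b', 'd'] -> ['a', 'e', 'b', 'd']
'd': index 3 in ['a', 'e', 'b', 'd'] -> ['d', 'a', 'e', 'b']
'b': index 3 in ['d', 'a', 'e', 'b'] -> ['b', 'd', 'a', 'e']
'd': index 1 in ['b', 'd', 'a', 'e'] -> ['d', 'b', 'a', 'e']
'a': index 2 in ['d', 'b', 'a', 'e'] -> ['a', 'd', 'b', 'e']
'd': index 1 in ['a', 'd', 'b', 'e'] -> ['d', 'a', 'b', 'e']
'b': index 2 in ['d', 'a', 'b', 'e'] -> ['b', 'd', 'a', 'e']
'e': index 3 in ['b', 'd', 'a', 'e'] -> ['e', 'b', 'd', 'a']


Output: [3, 1, 0, 3, 3, 1, 2, 1, 2, 3]
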